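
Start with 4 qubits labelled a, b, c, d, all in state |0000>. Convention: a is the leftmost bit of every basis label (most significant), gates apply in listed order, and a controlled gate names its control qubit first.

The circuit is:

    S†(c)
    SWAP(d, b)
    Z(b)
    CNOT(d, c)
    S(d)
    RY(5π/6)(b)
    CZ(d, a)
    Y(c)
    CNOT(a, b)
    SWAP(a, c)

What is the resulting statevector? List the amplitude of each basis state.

The final amplitudes are I*(-sqrt(2) + sqrt(6))/4 on |1000>, I*(sqrt(2) + sqrt(6))/4 on |1100>, and 0 on every other basis state.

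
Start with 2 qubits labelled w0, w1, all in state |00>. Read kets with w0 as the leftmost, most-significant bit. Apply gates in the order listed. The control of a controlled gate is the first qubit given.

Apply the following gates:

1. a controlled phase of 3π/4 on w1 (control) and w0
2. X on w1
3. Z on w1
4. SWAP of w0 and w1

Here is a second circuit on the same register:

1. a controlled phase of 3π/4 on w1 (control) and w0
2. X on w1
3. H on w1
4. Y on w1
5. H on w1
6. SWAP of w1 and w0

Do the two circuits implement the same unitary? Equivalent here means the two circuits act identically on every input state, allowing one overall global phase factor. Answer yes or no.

No, they are not equivalent — no single phase factor reconciles the two unitaries.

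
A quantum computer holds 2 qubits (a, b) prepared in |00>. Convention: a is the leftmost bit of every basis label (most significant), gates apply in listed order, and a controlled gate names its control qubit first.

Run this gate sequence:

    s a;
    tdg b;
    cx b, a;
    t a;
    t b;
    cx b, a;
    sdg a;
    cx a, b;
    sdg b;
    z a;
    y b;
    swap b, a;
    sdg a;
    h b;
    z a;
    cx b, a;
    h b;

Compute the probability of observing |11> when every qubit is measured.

Outcome |11> occurs with probability 1/4.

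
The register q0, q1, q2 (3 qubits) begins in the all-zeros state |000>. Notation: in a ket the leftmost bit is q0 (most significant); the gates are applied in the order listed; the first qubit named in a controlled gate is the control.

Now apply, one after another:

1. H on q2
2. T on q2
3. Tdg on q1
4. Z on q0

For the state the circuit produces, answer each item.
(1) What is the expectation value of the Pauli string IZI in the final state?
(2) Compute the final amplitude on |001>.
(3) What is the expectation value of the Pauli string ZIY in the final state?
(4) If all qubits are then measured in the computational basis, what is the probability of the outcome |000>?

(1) The expectation value of IZI is 1.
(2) The final state's coefficient on |001> equals sqrt(2)*exp(I*pi/4)/2.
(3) The expectation value of ZIY is sqrt(2)/2.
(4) Outcome |000> occurs with probability 1/2.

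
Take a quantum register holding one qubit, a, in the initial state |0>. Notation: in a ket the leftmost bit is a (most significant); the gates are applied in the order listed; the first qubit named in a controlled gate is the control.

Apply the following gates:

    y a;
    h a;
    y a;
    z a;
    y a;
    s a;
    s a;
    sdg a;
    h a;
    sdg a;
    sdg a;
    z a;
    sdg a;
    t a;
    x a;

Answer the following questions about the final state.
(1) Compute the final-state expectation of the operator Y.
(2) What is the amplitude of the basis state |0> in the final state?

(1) The expectation value of Y is sqrt(2)/2. Key observation: the block from step 7 through step 8 cancels to the identity and can be dropped.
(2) |0> carries amplitude -sqrt(2)/2 in the final state.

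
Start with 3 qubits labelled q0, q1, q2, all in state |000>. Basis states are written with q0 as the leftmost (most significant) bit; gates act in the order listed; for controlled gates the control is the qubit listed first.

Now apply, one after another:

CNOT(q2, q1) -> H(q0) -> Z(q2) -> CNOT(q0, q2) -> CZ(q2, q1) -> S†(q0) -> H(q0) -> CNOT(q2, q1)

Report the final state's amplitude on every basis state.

After the circuit, the state carries amplitude 1/2 on |000>, 0 on |001>, 0 on |010>, -I/2 on |011>, 1/2 on |100>, 0 on |101>, 0 on |110>, I/2 on |111>.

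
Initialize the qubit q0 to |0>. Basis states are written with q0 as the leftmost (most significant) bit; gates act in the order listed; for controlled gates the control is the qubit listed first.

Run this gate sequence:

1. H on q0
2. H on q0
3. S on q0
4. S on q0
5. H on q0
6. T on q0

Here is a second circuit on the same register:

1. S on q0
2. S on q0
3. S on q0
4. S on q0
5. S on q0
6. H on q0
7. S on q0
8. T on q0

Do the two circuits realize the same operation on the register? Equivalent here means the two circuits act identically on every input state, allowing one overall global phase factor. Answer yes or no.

No — the two circuits implement different unitaries, even allowing a global phase.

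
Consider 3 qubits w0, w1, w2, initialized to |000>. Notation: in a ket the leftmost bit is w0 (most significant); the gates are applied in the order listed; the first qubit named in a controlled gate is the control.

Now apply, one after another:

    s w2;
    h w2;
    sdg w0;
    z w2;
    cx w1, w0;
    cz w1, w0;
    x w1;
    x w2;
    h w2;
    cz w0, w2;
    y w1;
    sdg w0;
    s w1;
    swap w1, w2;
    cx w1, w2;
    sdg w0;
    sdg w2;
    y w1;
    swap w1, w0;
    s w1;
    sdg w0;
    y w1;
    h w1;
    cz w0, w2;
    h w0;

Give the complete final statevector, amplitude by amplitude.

The resulting statevector has amplitude 0 on |000>, 1/2 on |001>, 0 on |010>, -1/2 on |011>, 0 on |100>, 1/2 on |101>, 0 on |110>, -1/2 on |111>.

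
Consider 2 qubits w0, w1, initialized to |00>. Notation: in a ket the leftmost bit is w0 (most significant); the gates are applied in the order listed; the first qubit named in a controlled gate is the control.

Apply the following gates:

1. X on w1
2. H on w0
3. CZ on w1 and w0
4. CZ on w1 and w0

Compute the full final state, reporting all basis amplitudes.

The resulting statevector has amplitude 0 on |00>, sqrt(2)/2 on |01>, 0 on |10>, sqrt(2)/2 on |11>. Key observation: gates 3-4 undo each other exactly, leaving only the rest of the circuit to track.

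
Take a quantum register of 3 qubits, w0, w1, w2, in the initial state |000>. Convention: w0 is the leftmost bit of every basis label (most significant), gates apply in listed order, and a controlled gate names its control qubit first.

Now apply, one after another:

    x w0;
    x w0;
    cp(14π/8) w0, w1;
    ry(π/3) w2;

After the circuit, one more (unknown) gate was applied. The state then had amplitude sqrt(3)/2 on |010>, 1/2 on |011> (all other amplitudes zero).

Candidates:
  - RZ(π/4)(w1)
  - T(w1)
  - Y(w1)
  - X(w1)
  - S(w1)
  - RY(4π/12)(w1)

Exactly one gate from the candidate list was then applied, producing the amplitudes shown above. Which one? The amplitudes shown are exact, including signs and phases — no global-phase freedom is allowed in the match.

It was X(w1) that produced the state shown. Key observation: the block from step 1 through step 2 cancels to the identity and can be dropped.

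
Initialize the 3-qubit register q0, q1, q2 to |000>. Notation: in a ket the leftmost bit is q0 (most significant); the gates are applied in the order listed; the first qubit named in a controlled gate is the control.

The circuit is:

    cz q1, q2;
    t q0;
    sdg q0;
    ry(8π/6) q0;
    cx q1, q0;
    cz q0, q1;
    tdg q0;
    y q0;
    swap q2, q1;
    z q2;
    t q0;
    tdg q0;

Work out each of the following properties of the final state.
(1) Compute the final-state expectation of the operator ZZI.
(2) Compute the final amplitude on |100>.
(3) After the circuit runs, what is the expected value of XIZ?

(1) In the final state, ZZI has expectation 1/2.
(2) The amplitude on |100> is -I/2.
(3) In the final state, XIZ has expectation sqrt(6)/4.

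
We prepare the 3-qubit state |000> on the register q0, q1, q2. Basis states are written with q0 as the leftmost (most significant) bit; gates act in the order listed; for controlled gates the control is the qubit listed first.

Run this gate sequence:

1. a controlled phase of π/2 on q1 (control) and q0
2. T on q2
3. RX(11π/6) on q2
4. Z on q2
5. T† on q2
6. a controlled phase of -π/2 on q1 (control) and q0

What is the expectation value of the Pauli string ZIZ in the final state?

The expectation value of ZIZ is sqrt(3)/2.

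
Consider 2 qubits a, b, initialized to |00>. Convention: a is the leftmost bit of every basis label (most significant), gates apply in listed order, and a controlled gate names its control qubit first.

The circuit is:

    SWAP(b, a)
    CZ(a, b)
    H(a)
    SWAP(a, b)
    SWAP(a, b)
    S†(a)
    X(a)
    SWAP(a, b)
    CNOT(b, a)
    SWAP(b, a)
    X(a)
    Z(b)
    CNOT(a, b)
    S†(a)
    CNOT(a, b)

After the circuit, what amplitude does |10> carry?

The amplitude on |10> is -sqrt(2)/2.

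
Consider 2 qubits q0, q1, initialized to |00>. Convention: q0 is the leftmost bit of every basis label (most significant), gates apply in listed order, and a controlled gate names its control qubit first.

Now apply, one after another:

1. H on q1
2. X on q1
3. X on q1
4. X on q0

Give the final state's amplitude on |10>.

The final state's coefficient on |10> equals sqrt(2)/2.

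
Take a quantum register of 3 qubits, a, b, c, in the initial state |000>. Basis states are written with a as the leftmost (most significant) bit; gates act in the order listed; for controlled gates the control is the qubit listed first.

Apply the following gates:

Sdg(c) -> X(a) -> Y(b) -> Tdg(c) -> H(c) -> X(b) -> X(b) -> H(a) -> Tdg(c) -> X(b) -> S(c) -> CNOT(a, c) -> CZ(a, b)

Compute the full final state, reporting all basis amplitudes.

The final amplitudes are I/2 on |000>, exp(3*I*pi/4)/2 on |001>, 0 on |010>, 0 on |011>, -exp(3*I*pi/4)/2 on |100>, -I/2 on |101>, 0 on |110>, 0 on |111>. Key observation: steps 6-7 multiply out to the identity, so the circuit reduces to the remaining gates.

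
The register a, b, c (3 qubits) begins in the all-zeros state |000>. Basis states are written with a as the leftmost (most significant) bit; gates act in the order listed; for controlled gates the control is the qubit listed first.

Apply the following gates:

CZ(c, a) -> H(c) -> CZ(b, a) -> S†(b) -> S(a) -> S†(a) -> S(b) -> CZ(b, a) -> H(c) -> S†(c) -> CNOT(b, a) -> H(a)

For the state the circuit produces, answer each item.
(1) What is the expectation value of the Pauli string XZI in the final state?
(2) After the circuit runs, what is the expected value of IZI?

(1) In the final state, XZI has expectation 1. Key observation: gates 2-9 undo each other exactly, leaving only the rest of the circuit to track.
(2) The expectation value of IZI is 1.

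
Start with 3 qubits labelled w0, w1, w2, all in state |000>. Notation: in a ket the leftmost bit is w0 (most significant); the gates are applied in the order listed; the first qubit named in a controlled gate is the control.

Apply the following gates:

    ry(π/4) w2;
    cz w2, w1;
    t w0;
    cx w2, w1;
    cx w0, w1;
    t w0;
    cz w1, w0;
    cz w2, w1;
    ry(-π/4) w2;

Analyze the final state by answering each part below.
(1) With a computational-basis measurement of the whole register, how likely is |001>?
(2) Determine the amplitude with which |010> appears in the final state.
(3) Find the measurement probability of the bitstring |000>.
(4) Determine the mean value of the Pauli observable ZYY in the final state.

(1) A full measurement returns |001> with probability 1/8.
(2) The final state's coefficient on |010> equals -1/2 + sqrt(2)/4.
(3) Outcome |000> occurs with probability sqrt(2)/4 + 3/8.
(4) The expectation value of ZYY is sqrt(2)/2.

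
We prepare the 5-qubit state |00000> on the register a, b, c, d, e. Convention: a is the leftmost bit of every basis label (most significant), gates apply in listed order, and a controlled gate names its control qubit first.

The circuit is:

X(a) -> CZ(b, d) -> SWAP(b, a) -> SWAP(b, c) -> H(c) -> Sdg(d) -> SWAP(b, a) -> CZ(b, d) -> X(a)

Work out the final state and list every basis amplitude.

The final amplitudes are sqrt(2)/2 on |10000>, -sqrt(2)/2 on |10100>, and 0 on every other basis state.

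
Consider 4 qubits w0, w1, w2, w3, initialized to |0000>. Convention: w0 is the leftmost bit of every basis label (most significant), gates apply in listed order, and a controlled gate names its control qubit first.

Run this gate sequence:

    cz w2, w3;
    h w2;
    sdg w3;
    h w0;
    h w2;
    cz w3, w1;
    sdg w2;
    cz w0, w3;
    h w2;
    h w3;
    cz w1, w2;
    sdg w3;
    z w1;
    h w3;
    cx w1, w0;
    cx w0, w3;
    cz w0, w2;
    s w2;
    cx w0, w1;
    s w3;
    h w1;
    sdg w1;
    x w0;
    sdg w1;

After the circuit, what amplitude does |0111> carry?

|0111> carries amplitude sqrt(2)*(1 - I)/8 in the final state.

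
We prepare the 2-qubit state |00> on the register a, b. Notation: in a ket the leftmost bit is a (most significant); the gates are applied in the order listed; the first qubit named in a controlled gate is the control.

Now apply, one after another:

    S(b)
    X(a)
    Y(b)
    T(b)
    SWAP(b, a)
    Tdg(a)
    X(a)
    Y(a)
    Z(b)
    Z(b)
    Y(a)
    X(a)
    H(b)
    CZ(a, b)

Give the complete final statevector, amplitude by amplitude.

After the circuit, the state carries amplitude 0 on |00>, 0 on |01>, sqrt(2)*I/2 on |10>, sqrt(2)*I/2 on |11>. Key observation: gates 7-12 undo each other exactly, leaving only the rest of the circuit to track.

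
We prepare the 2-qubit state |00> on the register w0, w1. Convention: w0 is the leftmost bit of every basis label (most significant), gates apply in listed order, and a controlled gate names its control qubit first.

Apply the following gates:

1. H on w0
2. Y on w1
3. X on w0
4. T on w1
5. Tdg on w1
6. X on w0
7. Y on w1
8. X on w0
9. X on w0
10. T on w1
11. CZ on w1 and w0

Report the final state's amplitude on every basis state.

The final amplitudes are sqrt(2)/2 on |00>, 0 on |01>, sqrt(2)/2 on |10>, 0 on |11>.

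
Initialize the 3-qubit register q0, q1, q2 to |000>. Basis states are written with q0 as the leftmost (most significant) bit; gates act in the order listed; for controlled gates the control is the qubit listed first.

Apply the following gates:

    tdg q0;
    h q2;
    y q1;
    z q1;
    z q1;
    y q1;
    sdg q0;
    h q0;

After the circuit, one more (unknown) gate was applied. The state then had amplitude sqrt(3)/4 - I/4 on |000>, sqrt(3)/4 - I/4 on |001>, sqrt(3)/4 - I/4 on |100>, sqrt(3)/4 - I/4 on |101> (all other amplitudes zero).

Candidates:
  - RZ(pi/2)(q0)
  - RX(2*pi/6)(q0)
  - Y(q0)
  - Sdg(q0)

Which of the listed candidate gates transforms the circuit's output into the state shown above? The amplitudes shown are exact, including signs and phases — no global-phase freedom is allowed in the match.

It was RX(2*pi/6)(q0) that produced the state shown.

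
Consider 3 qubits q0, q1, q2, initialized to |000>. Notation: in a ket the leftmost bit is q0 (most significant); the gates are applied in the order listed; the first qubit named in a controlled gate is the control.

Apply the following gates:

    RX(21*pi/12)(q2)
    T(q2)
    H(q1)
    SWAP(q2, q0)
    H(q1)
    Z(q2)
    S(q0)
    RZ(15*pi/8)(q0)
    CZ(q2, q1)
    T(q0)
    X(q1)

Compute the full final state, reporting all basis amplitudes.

After the circuit, the state carries amplitude sqrt(sqrt(2) + 2)*exp(I*pi/16)/2 on |010>, -sqrt(2 - sqrt(2))*exp(7*I*pi/16)/2 on |110>, and 0 on every other basis state.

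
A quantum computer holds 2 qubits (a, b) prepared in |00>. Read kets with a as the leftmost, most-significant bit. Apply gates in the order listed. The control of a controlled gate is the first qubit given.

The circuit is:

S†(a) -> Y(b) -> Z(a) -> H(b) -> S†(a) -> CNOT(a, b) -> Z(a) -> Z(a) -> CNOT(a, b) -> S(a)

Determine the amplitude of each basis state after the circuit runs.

The resulting statevector has amplitude sqrt(2)*I/2 on |00>, -sqrt(2)*I/2 on |01>, 0 on |10>, 0 on |11>. Key observation: gates 5-10 undo each other exactly, leaving only the rest of the circuit to track.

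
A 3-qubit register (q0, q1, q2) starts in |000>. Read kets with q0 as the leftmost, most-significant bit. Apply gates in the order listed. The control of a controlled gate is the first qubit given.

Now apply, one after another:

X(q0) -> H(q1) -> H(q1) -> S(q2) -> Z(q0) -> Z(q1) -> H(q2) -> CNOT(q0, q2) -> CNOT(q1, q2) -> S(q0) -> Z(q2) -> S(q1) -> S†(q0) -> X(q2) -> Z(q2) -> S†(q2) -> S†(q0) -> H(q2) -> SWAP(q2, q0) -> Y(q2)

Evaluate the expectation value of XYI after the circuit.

The observable XYI averages to 0. Key observation: gates 2-3 undo each other exactly, leaving only the rest of the circuit to track.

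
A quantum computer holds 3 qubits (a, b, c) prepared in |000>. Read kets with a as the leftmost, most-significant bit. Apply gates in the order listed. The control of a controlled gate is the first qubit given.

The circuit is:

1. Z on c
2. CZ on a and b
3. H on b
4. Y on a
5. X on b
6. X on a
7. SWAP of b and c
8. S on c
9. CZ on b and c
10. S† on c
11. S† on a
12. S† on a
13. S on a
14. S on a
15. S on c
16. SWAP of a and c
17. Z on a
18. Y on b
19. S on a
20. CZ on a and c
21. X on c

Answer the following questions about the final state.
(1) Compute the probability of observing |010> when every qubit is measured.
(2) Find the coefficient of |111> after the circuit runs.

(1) Outcome |010> occurs with probability 0. Key observation: the block from step 10 through step 15 cancels to the identity and can be dropped.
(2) |111> carries amplitude -sqrt(2)/2 in the final state.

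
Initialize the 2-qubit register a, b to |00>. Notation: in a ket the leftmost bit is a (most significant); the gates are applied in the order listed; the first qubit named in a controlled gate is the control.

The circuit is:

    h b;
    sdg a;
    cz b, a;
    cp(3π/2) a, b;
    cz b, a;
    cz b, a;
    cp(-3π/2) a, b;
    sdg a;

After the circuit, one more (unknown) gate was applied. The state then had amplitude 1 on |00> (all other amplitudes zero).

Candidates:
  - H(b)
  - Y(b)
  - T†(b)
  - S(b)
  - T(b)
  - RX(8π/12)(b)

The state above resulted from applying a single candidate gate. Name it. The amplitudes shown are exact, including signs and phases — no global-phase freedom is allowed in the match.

The unique candidate consistent with the amplitudes is H(b). Key observation: gates 4-7 undo each other exactly, leaving only the rest of the circuit to track.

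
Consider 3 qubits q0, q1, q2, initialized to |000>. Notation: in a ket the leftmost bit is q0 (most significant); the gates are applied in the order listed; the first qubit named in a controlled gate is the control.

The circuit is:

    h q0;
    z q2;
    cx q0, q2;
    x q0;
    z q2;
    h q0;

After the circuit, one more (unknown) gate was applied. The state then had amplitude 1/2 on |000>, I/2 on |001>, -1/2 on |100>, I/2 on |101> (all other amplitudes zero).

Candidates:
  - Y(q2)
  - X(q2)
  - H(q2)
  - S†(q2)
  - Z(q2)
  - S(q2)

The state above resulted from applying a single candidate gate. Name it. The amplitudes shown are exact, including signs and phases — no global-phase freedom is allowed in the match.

It was S†(q2) that produced the state shown.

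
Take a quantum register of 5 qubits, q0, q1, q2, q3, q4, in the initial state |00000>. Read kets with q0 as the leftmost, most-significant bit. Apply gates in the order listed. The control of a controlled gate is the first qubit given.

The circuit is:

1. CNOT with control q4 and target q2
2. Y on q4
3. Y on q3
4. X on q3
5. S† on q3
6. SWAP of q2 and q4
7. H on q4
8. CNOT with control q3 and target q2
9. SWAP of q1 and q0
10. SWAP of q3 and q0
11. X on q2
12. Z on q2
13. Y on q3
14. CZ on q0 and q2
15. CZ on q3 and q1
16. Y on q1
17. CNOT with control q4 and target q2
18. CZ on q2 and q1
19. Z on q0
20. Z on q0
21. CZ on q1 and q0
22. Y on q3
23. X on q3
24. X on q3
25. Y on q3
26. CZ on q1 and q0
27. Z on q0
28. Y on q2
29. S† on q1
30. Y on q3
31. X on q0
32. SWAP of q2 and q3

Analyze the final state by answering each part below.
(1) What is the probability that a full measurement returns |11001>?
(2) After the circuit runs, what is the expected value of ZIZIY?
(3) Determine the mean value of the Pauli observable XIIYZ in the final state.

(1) Outcome |11001> occurs with probability 1/2. Key observation: gates 20-27 undo each other exactly, leaving only the rest of the circuit to track.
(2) The observable ZIZIY averages to 0.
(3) The expectation value of XIIYZ is 0.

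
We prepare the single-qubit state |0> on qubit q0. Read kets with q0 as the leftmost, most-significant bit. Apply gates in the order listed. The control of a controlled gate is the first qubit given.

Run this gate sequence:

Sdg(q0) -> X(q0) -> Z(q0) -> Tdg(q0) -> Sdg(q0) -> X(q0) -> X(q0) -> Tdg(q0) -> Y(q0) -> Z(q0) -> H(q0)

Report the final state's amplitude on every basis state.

The resulting statevector has amplitude -sqrt(2)*I/2 on |0>, -sqrt(2)*I/2 on |1>. Key observation: gates 6-7 undo each other exactly, leaving only the rest of the circuit to track.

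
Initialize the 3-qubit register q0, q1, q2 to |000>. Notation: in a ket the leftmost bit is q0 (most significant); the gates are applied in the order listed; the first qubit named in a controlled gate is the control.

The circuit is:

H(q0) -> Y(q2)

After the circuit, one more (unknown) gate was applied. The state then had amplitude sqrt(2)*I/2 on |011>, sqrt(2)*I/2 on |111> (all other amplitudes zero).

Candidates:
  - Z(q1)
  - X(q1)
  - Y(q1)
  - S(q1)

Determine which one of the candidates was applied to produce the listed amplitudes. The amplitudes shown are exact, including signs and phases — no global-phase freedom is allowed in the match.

The unique candidate consistent with the amplitudes is X(q1).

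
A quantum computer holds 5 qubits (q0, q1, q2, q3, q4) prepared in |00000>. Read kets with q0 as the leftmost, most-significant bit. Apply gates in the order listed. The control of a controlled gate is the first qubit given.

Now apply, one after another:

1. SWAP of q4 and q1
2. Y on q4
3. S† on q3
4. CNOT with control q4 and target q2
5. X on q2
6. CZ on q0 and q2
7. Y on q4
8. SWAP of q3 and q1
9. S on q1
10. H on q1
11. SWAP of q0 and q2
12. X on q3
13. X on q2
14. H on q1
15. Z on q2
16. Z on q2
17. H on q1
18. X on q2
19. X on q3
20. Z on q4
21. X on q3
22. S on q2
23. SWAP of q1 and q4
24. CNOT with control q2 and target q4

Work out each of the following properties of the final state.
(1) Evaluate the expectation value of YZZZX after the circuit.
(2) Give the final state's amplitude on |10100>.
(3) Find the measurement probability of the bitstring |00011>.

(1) In the final state, YZZZX has expectation 0. Key observation: steps 12-19 multiply out to the identity, so the circuit reduces to the remaining gates.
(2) The amplitude on |10100> is 0.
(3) The probability of measuring |00011> is 1/2.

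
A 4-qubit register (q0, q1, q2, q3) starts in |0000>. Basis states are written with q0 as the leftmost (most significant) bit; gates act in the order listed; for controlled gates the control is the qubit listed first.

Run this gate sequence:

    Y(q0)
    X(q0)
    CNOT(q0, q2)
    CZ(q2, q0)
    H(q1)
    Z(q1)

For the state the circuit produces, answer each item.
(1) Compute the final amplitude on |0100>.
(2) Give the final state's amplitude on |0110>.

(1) The amplitude on |0100> is -sqrt(2)*I/2.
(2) The final state's coefficient on |0110> equals 0.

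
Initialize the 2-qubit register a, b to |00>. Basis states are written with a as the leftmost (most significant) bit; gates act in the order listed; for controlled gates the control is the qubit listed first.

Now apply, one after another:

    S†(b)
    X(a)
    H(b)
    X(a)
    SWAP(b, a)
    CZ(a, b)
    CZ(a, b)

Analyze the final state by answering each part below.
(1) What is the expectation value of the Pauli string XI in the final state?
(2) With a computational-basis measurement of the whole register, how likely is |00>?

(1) In the final state, XI has expectation 1. Key observation: steps 6-7 multiply out to the identity, so the circuit reduces to the remaining gates.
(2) A full measurement returns |00> with probability 1/2.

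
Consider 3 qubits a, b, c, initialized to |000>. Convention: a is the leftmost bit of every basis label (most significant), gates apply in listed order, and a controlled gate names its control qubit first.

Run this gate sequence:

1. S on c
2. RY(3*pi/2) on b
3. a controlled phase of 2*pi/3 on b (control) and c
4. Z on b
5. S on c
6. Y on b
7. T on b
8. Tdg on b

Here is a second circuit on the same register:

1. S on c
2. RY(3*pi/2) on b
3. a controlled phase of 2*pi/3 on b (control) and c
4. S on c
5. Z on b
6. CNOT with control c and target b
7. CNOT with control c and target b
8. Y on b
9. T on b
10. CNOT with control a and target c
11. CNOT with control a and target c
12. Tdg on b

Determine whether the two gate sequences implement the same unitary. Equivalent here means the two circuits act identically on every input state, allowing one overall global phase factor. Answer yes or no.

Yes: on every input state the two circuits agree up to one overall phase factor.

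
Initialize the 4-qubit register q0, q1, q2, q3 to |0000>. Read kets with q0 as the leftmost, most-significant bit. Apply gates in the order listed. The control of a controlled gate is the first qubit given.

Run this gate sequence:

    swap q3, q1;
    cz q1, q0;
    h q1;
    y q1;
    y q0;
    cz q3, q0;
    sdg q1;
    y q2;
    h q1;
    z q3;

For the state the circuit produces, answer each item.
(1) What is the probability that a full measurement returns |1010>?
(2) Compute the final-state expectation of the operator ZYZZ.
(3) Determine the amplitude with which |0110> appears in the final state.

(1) Outcome |1010> occurs with probability 1/2.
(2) The observable ZYZZ averages to -1.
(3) The final state's coefficient on |0110> equals 0.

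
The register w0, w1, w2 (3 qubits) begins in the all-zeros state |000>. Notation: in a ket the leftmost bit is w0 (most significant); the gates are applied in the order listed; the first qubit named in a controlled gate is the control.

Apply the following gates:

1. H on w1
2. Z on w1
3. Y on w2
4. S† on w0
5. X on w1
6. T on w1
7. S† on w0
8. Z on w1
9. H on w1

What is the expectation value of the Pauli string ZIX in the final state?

In the final state, ZIX has expectation 0.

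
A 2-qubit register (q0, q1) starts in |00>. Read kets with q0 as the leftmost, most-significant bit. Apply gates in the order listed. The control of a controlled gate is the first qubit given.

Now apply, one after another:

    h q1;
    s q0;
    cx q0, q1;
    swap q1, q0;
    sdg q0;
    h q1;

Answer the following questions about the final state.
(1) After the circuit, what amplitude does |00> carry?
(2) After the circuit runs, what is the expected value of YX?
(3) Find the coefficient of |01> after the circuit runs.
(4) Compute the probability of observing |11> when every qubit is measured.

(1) The final state's coefficient on |00> equals 1/2.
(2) In the final state, YX has expectation -1.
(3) The final state's coefficient on |01> equals 1/2.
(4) Outcome |11> occurs with probability 1/4.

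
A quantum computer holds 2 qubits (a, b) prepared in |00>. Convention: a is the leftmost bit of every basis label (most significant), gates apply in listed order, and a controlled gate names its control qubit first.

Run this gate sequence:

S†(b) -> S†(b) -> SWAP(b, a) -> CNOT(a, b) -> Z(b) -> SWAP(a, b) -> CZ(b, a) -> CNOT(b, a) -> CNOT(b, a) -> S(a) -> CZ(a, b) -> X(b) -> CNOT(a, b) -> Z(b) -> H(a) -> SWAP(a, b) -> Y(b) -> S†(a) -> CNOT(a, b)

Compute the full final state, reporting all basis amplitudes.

The resulting statevector has amplitude 0 on |00>, 0 on |01>, -sqrt(2)/2 on |10>, sqrt(2)/2 on |11>.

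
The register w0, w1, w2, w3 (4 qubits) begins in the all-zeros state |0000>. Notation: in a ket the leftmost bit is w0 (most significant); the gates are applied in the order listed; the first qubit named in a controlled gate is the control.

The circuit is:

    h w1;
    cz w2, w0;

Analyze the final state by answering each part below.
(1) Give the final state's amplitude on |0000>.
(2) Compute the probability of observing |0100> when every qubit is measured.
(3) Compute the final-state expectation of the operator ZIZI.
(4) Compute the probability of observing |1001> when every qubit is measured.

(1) The final state's coefficient on |0000> equals sqrt(2)/2.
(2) Outcome |0100> occurs with probability 1/2.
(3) The expectation value of ZIZI is 1.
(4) The probability of measuring |1001> is 0.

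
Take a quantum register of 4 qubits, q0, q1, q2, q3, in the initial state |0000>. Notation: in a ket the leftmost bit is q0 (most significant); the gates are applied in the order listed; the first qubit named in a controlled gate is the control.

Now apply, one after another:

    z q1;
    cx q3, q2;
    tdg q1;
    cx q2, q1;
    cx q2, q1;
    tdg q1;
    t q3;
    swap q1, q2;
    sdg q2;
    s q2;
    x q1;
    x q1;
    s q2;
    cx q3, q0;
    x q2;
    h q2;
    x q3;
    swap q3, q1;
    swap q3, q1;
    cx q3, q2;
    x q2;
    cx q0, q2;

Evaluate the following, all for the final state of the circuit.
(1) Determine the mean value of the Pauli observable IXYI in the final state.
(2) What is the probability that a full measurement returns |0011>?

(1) In the final state, IXYI has expectation 0. Key observation: gates 4-5 undo each other exactly, leaving only the rest of the circuit to track.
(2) A full measurement returns |0011> with probability 1/2.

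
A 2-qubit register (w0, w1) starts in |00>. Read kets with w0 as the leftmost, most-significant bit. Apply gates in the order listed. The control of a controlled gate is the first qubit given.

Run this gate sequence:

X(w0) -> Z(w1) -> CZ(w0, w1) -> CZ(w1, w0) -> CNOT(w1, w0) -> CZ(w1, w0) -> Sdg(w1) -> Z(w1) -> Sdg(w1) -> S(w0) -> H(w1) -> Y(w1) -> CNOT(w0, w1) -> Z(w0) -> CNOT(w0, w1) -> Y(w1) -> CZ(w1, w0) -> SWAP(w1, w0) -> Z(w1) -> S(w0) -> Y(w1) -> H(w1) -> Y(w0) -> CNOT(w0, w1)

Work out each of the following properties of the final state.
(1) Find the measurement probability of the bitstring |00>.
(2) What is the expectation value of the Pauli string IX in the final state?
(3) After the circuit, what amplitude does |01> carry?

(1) A full measurement returns |00> with probability 1/4.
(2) The expectation value of IX is 1.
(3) |01> carries amplitude -1/2 in the final state.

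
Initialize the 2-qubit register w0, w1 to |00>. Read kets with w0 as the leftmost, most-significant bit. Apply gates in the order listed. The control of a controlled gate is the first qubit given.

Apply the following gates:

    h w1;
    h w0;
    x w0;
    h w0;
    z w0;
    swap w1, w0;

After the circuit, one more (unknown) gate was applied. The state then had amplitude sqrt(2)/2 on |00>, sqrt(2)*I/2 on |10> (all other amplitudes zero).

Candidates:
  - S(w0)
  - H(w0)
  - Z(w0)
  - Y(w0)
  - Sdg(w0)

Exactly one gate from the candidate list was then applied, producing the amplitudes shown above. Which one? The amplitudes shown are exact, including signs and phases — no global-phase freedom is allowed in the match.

The unique candidate consistent with the amplitudes is S(w0).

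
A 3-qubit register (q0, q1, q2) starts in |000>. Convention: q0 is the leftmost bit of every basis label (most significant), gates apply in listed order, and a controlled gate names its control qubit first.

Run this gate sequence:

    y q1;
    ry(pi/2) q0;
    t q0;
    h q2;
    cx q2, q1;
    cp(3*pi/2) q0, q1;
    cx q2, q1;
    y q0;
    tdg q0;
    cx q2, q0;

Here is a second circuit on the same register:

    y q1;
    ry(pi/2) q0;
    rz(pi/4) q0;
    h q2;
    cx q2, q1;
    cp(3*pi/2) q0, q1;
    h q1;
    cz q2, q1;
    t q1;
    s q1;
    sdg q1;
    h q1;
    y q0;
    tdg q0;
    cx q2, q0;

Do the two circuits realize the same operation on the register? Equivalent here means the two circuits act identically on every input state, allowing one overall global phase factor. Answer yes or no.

No, they are not equivalent — no single phase factor reconciles the two unitaries.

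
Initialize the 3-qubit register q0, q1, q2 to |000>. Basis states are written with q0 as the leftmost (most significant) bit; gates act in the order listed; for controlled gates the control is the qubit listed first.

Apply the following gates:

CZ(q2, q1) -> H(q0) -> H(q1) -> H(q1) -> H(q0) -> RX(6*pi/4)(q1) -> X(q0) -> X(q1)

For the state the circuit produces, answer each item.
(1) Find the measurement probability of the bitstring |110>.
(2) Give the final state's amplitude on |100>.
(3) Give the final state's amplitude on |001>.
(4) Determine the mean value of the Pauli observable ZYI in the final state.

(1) A full measurement returns |110> with probability 1/2. Key observation: gates 2-5 undo each other exactly, leaving only the rest of the circuit to track.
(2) The amplitude on |100> is -sqrt(2)*I/2.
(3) The amplitude on |001> is 0.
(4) The observable ZYI averages to 1.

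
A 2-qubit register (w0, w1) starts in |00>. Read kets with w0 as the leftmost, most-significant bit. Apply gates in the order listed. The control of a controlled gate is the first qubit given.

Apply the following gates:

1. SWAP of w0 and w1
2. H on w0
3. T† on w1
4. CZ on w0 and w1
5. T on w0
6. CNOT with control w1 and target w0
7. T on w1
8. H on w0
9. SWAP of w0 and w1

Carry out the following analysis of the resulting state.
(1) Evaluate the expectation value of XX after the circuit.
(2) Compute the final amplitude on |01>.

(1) In the final state, XX has expectation 0.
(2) The amplitude on |01> is 1/2 - exp(I*pi/4)/2.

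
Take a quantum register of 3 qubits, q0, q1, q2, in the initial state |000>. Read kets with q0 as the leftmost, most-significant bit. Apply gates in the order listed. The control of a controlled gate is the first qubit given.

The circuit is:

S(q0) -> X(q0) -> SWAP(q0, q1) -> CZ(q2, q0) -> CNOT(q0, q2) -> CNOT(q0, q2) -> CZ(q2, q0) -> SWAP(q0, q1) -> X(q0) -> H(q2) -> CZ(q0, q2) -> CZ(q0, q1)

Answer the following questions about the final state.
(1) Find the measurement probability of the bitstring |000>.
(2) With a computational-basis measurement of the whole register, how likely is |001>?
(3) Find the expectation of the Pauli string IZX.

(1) Outcome |000> occurs with probability 1/2. Key observation: gates 2-9 undo each other exactly, leaving only the rest of the circuit to track.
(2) Outcome |001> occurs with probability 1/2.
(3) In the final state, IZX has expectation 1.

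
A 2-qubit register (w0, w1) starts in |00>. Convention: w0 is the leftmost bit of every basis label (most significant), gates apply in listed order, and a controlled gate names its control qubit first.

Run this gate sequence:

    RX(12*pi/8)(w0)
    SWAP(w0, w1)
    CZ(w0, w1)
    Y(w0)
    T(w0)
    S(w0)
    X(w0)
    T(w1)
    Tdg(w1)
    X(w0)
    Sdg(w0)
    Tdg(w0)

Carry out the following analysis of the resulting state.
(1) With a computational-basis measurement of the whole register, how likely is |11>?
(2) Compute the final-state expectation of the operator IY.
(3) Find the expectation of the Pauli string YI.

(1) Outcome |11> occurs with probability 1/2. Key observation: steps 5-12 multiply out to the identity, so the circuit reduces to the remaining gates.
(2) In the final state, IY has expectation 1.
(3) In the final state, YI has expectation 0.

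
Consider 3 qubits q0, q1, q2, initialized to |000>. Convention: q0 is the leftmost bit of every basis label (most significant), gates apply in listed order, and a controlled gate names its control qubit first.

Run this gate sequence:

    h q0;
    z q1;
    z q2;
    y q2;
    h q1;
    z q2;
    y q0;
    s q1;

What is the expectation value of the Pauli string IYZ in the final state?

The expectation value of IYZ is -1.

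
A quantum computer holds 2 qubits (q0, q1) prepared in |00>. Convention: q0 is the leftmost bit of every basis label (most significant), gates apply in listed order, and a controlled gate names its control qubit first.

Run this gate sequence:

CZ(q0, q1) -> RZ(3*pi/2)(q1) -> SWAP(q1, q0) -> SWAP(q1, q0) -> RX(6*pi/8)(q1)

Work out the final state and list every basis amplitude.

The resulting statevector has amplitude -sqrt(2 - sqrt(2))*exp(I*pi/4)/2 on |00>, sqrt(sqrt(2) + 2)*exp(3*I*pi/4)/2 on |01>, 0 on |10>, 0 on |11>. Key observation: steps 3-4 multiply out to the identity, so the circuit reduces to the remaining gates.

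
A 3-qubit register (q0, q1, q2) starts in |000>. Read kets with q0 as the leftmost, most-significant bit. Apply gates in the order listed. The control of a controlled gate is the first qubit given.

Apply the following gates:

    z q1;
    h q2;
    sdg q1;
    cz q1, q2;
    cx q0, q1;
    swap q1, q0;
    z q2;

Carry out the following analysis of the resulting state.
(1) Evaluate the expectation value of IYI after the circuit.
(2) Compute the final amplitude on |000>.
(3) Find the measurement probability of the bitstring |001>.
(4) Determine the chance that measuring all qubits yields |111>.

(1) The observable IYI averages to 0.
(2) |000> carries amplitude sqrt(2)/2 in the final state.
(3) A full measurement returns |001> with probability 1/2.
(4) Outcome |111> occurs with probability 0.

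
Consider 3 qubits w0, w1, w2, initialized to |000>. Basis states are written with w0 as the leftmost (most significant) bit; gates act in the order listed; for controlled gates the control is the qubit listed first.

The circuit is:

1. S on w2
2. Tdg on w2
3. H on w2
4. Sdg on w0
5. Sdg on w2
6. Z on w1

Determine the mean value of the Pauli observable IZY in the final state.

The observable IZY averages to -1.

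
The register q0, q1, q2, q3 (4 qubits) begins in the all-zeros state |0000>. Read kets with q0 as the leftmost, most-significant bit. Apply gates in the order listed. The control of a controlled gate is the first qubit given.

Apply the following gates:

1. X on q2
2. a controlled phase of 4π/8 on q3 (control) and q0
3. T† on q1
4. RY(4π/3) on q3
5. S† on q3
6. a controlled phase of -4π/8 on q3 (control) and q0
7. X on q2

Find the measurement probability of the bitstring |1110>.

Outcome |1110> occurs with probability 0.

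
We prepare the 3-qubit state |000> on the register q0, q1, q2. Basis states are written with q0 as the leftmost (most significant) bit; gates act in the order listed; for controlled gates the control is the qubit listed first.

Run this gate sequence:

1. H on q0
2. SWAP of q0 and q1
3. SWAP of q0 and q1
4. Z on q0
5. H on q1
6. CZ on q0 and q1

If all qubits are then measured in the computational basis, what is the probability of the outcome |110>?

Outcome |110> occurs with probability 1/4.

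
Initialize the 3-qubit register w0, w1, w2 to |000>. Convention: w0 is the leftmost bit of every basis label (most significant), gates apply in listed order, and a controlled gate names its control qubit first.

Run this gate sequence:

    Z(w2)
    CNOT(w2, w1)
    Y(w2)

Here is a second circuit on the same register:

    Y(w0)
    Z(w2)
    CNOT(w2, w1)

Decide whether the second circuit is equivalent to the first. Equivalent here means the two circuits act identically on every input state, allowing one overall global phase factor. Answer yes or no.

No: there is an input state on which the two circuits produce genuinely different outputs (not merely differing by a phase).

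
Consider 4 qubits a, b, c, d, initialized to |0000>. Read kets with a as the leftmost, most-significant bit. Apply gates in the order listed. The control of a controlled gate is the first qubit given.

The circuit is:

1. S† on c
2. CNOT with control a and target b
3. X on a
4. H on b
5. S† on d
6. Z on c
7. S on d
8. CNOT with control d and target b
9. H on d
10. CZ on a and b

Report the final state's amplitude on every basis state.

The final amplitudes are 1/2 on |1000>, 1/2 on |1001>, -1/2 on |1100>, -1/2 on |1101>, and 0 on every other basis state.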